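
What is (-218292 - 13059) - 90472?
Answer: -321823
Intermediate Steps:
(-218292 - 13059) - 90472 = -231351 - 90472 = -321823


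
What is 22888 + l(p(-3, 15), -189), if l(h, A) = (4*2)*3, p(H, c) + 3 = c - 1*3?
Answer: 22912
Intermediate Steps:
p(H, c) = -6 + c (p(H, c) = -3 + (c - 1*3) = -3 + (c - 3) = -3 + (-3 + c) = -6 + c)
l(h, A) = 24 (l(h, A) = 8*3 = 24)
22888 + l(p(-3, 15), -189) = 22888 + 24 = 22912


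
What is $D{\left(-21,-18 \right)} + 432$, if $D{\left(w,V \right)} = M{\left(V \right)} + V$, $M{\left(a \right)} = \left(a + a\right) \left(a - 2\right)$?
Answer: $1134$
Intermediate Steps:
$M{\left(a \right)} = 2 a \left(-2 + a\right)$
$D{\left(w,V \right)} = V + 2 V \left(-2 + V\right)$ ($D{\left(w,V \right)} = 2 V \left(-2 + V\right) + V = V + 2 V \left(-2 + V\right)$)
$D{\left(-21,-18 \right)} + 432 = - 18 \left(-3 + 2 \left(-18\right)\right) + 432 = - 18 \left(-3 - 36\right) + 432 = \left(-18\right) \left(-39\right) + 432 = 702 + 432 = 1134$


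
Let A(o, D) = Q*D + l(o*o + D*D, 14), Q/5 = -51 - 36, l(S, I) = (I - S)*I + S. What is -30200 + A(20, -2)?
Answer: -34386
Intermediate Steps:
l(S, I) = S + I*(I - S) (l(S, I) = I*(I - S) + S = S + I*(I - S))
Q = -435 (Q = 5*(-51 - 36) = 5*(-87) = -435)
A(o, D) = 196 - 435*D - 13*D**2 - 13*o**2 (A(o, D) = -435*D + ((o*o + D*D) + 14**2 - 1*14*(o*o + D*D)) = -435*D + ((o**2 + D**2) + 196 - 1*14*(o**2 + D**2)) = -435*D + ((D**2 + o**2) + 196 - 1*14*(D**2 + o**2)) = -435*D + ((D**2 + o**2) + 196 + (-14*D**2 - 14*o**2)) = -435*D + (196 - 13*D**2 - 13*o**2) = 196 - 435*D - 13*D**2 - 13*o**2)
-30200 + A(20, -2) = -30200 + (196 - 435*(-2) - 13*(-2)**2 - 13*20**2) = -30200 + (196 + 870 - 13*4 - 13*400) = -30200 + (196 + 870 - 52 - 5200) = -30200 - 4186 = -34386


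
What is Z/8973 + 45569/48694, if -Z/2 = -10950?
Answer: 491763079/145643754 ≈ 3.3765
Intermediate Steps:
Z = 21900 (Z = -2*(-10950) = 21900)
Z/8973 + 45569/48694 = 21900/8973 + 45569/48694 = 21900*(1/8973) + 45569*(1/48694) = 7300/2991 + 45569/48694 = 491763079/145643754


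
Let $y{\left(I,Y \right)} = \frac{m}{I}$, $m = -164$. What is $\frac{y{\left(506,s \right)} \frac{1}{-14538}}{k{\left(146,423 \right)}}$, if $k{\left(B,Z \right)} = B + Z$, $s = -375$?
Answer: $\frac{41}{1046423433} \approx 3.9181 \cdot 10^{-8}$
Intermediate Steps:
$y{\left(I,Y \right)} = - \frac{164}{I}$
$\frac{y{\left(506,s \right)} \frac{1}{-14538}}{k{\left(146,423 \right)}} = \frac{- \frac{164}{506} \frac{1}{-14538}}{146 + 423} = \frac{\left(-164\right) \frac{1}{506} \left(- \frac{1}{14538}\right)}{569} = \left(- \frac{82}{253}\right) \left(- \frac{1}{14538}\right) \frac{1}{569} = \frac{41}{1839057} \cdot \frac{1}{569} = \frac{41}{1046423433}$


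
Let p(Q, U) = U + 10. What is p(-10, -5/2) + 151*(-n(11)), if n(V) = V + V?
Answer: -6629/2 ≈ -3314.5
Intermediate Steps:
p(Q, U) = 10 + U
n(V) = 2*V
p(-10, -5/2) + 151*(-n(11)) = (10 - 5/2) + 151*(-2*11) = (10 - 5*½) + 151*(-1*22) = (10 - 5/2) + 151*(-22) = 15/2 - 3322 = -6629/2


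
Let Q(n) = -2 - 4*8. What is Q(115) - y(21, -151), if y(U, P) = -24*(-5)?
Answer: -154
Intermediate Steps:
y(U, P) = 120
Q(n) = -34 (Q(n) = -2 - 32 = -34)
Q(115) - y(21, -151) = -34 - 1*120 = -34 - 120 = -154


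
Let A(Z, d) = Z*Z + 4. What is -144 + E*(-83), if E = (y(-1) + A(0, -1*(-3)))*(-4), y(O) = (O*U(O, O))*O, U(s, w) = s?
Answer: 852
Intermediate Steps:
A(Z, d) = 4 + Z² (A(Z, d) = Z² + 4 = 4 + Z²)
y(O) = O³ (y(O) = (O*O)*O = O²*O = O³)
E = -12 (E = ((-1)³ + (4 + 0²))*(-4) = (-1 + (4 + 0))*(-4) = (-1 + 4)*(-4) = 3*(-4) = -12)
-144 + E*(-83) = -144 - 12*(-83) = -144 + 996 = 852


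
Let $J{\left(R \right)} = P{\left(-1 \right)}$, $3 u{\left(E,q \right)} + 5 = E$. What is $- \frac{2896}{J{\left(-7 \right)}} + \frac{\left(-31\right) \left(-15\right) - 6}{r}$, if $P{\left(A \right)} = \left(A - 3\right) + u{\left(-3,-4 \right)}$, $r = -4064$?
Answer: $\frac{8824713}{20320} \approx 434.29$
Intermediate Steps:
$u{\left(E,q \right)} = - \frac{5}{3} + \frac{E}{3}$
$P{\left(A \right)} = - \frac{17}{3} + A$ ($P{\left(A \right)} = \left(A - 3\right) + \left(- \frac{5}{3} + \frac{1}{3} \left(-3\right)\right) = \left(-3 + A\right) - \frac{8}{3} = - \frac{17}{3} + A$)
$J{\left(R \right)} = - \frac{20}{3}$ ($J{\left(R \right)} = - \frac{17}{3} - 1 = - \frac{20}{3}$)
$- \frac{2896}{J{\left(-7 \right)}} + \frac{\left(-31\right) \left(-15\right) - 6}{r} = - \frac{2896}{- \frac{20}{3}} + \frac{\left(-31\right) \left(-15\right) - 6}{-4064} = \left(-2896\right) \left(- \frac{3}{20}\right) + \left(465 - 6\right) \left(- \frac{1}{4064}\right) = \frac{2172}{5} + 459 \left(- \frac{1}{4064}\right) = \frac{2172}{5} - \frac{459}{4064} = \frac{8824713}{20320}$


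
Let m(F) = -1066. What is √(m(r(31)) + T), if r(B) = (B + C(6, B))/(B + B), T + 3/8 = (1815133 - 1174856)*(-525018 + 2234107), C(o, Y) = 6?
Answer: √17508646025386/4 ≈ 1.0461e+6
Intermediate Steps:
T = 8754323021221/8 (T = -3/8 + (1815133 - 1174856)*(-525018 + 2234107) = -3/8 + 640277*1709089 = -3/8 + 1094290377653 = 8754323021221/8 ≈ 1.0943e+12)
r(B) = (6 + B)/(2*B) (r(B) = (B + 6)/(B + B) = (6 + B)/((2*B)) = (6 + B)*(1/(2*B)) = (6 + B)/(2*B))
√(m(r(31)) + T) = √(-1066 + 8754323021221/8) = √(8754323012693/8) = √17508646025386/4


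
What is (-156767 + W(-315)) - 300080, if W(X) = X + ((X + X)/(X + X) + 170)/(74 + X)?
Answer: -110176213/241 ≈ -4.5716e+5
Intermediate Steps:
W(X) = X + 171/(74 + X) (W(X) = X + ((2*X)/((2*X)) + 170)/(74 + X) = X + ((2*X)*(1/(2*X)) + 170)/(74 + X) = X + (1 + 170)/(74 + X) = X + 171/(74 + X))
(-156767 + W(-315)) - 300080 = (-156767 + (171 + (-315)² + 74*(-315))/(74 - 315)) - 300080 = (-156767 + (171 + 99225 - 23310)/(-241)) - 300080 = (-156767 - 1/241*76086) - 300080 = (-156767 - 76086/241) - 300080 = -37856933/241 - 300080 = -110176213/241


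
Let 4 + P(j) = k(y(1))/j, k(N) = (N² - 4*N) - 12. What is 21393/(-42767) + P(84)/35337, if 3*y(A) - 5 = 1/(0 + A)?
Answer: -15879016757/31736407059 ≈ -0.50034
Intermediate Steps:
y(A) = 5/3 + 1/(3*A) (y(A) = 5/3 + 1/(3*(0 + A)) = 5/3 + 1/(3*A))
k(N) = -12 + N² - 4*N
P(j) = -4 - 16/j (P(j) = -4 + (-12 + ((⅓)*(1 + 5*1)/1)² - 4*(1 + 5*1)/(3*1))/j = -4 + (-12 + ((⅓)*1*(1 + 5))² - 4*(1 + 5)/3)/j = -4 + (-12 + ((⅓)*1*6)² - 4*6/3)/j = -4 + (-12 + 2² - 4*2)/j = -4 + (-12 + 4 - 8)/j = -4 - 16/j)
21393/(-42767) + P(84)/35337 = 21393/(-42767) + (-4 - 16/84)/35337 = 21393*(-1/42767) + (-4 - 16*1/84)*(1/35337) = -21393/42767 + (-4 - 4/21)*(1/35337) = -21393/42767 - 88/21*1/35337 = -21393/42767 - 88/742077 = -15879016757/31736407059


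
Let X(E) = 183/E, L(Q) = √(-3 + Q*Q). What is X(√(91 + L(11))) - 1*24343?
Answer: -24343 + 183/√(91 + √118) ≈ -24325.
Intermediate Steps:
L(Q) = √(-3 + Q²)
X(√(91 + L(11))) - 1*24343 = 183/(√(91 + √(-3 + 11²))) - 1*24343 = 183/(√(91 + √(-3 + 121))) - 24343 = 183/(√(91 + √118)) - 24343 = 183/√(91 + √118) - 24343 = -24343 + 183/√(91 + √118)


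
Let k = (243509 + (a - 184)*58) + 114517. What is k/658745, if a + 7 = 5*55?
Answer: 362898/658745 ≈ 0.55089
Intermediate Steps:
a = 268 (a = -7 + 5*55 = -7 + 275 = 268)
k = 362898 (k = (243509 + (268 - 184)*58) + 114517 = (243509 + 84*58) + 114517 = (243509 + 4872) + 114517 = 248381 + 114517 = 362898)
k/658745 = 362898/658745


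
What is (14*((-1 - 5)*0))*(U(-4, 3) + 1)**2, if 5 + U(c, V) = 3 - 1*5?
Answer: 0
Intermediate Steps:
U(c, V) = -7 (U(c, V) = -5 + (3 - 1*5) = -5 + (3 - 5) = -5 - 2 = -7)
(14*((-1 - 5)*0))*(U(-4, 3) + 1)**2 = (14*((-1 - 5)*0))*(-7 + 1)**2 = (14*(-6*0))*(-6)**2 = (14*0)*36 = 0*36 = 0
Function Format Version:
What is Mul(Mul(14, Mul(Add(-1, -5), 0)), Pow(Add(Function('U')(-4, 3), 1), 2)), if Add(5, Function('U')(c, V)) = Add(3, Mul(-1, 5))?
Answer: 0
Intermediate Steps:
Function('U')(c, V) = -7 (Function('U')(c, V) = Add(-5, Add(3, Mul(-1, 5))) = Add(-5, Add(3, -5)) = Add(-5, -2) = -7)
Mul(Mul(14, Mul(Add(-1, -5), 0)), Pow(Add(Function('U')(-4, 3), 1), 2)) = Mul(Mul(14, Mul(Add(-1, -5), 0)), Pow(Add(-7, 1), 2)) = Mul(Mul(14, Mul(-6, 0)), Pow(-6, 2)) = Mul(Mul(14, 0), 36) = Mul(0, 36) = 0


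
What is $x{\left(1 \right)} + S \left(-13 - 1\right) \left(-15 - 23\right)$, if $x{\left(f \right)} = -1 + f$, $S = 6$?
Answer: $3192$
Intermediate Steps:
$x{\left(1 \right)} + S \left(-13 - 1\right) \left(-15 - 23\right) = \left(-1 + 1\right) + 6 \left(-13 - 1\right) \left(-15 - 23\right) = 0 + 6 \left(\left(-14\right) \left(-38\right)\right) = 0 + 6 \cdot 532 = 0 + 3192 = 3192$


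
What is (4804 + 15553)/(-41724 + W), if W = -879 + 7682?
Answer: -20357/34921 ≈ -0.58294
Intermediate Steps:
W = 6803
(4804 + 15553)/(-41724 + W) = (4804 + 15553)/(-41724 + 6803) = 20357/(-34921) = 20357*(-1/34921) = -20357/34921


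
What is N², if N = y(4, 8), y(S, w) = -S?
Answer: 16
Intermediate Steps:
N = -4 (N = -1*4 = -4)
N² = (-4)² = 16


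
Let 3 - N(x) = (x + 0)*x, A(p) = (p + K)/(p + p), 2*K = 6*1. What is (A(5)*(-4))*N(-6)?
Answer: 528/5 ≈ 105.60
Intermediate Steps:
K = 3 (K = (6*1)/2 = (1/2)*6 = 3)
A(p) = (3 + p)/(2*p) (A(p) = (p + 3)/(p + p) = (3 + p)/((2*p)) = (3 + p)*(1/(2*p)) = (3 + p)/(2*p))
N(x) = 3 - x**2 (N(x) = 3 - (x + 0)*x = 3 - x*x = 3 - x**2)
(A(5)*(-4))*N(-6) = (((1/2)*(3 + 5)/5)*(-4))*(3 - 1*(-6)**2) = (((1/2)*(1/5)*8)*(-4))*(3 - 1*36) = ((4/5)*(-4))*(3 - 36) = -16/5*(-33) = 528/5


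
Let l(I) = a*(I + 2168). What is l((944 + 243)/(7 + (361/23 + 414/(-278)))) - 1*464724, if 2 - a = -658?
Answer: 22669024024/22599 ≈ 1.0031e+6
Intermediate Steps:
a = 660 (a = 2 - 1*(-658) = 2 + 658 = 660)
l(I) = 1430880 + 660*I (l(I) = 660*(I + 2168) = 660*(2168 + I) = 1430880 + 660*I)
l((944 + 243)/(7 + (361/23 + 414/(-278)))) - 1*464724 = (1430880 + 660*((944 + 243)/(7 + (361/23 + 414/(-278))))) - 1*464724 = (1430880 + 660*(1187/(7 + (361*(1/23) + 414*(-1/278))))) - 464724 = (1430880 + 660*(1187/(7 + (361/23 - 207/139)))) - 464724 = (1430880 + 660*(1187/(7 + 45418/3197))) - 464724 = (1430880 + 660*(1187/(67797/3197))) - 464724 = (1430880 + 660*(1187*(3197/67797))) - 464724 = (1430880 + 660*(3794839/67797)) - 464724 = (1430880 + 834864580/22599) - 464724 = 33171321700/22599 - 464724 = 22669024024/22599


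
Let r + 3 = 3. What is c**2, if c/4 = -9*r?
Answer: 0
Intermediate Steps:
r = 0 (r = -3 + 3 = 0)
c = 0 (c = 4*(-9*0) = 4*0 = 0)
c**2 = 0**2 = 0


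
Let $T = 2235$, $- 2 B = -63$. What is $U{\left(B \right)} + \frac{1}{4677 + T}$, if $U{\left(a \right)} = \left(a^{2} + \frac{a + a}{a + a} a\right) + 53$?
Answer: $\frac{7442497}{6912} \approx 1076.8$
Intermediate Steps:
$B = \frac{63}{2}$ ($B = \left(- \frac{1}{2}\right) \left(-63\right) = \frac{63}{2} \approx 31.5$)
$U{\left(a \right)} = 53 + a + a^{2}$ ($U{\left(a \right)} = \left(a^{2} + \frac{2 a}{2 a} a\right) + 53 = \left(a^{2} + 2 a \frac{1}{2 a} a\right) + 53 = \left(a^{2} + 1 a\right) + 53 = \left(a^{2} + a\right) + 53 = \left(a + a^{2}\right) + 53 = 53 + a + a^{2}$)
$U{\left(B \right)} + \frac{1}{4677 + T} = \left(53 + \frac{63}{2} + \left(\frac{63}{2}\right)^{2}\right) + \frac{1}{4677 + 2235} = \left(53 + \frac{63}{2} + \frac{3969}{4}\right) + \frac{1}{6912} = \frac{4307}{4} + \frac{1}{6912} = \frac{7442497}{6912}$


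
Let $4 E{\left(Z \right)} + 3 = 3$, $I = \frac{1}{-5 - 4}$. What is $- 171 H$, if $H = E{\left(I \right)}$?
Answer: $0$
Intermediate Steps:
$I = - \frac{1}{9}$ ($I = \frac{1}{-9} = - \frac{1}{9} \approx -0.11111$)
$E{\left(Z \right)} = 0$ ($E{\left(Z \right)} = - \frac{3}{4} + \frac{1}{4} \cdot 3 = - \frac{3}{4} + \frac{3}{4} = 0$)
$H = 0$
$- 171 H = \left(-171\right) 0 = 0$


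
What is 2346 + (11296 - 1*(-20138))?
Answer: 33780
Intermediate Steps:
2346 + (11296 - 1*(-20138)) = 2346 + (11296 + 20138) = 2346 + 31434 = 33780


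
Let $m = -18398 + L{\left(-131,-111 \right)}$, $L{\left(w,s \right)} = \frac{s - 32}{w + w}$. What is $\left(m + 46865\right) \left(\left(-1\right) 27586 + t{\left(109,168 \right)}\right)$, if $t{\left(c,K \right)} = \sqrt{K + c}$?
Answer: $- \frac{102875049121}{131} + \frac{7458497 \sqrt{277}}{262} \approx -7.8483 \cdot 10^{8}$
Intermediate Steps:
$L{\left(w,s \right)} = \frac{-32 + s}{2 w}$
$m = - \frac{4820133}{262}$ ($m = -18398 + \frac{-32 - 111}{2 \left(-131\right)} = -18398 + \frac{1}{2} \left(- \frac{1}{131}\right) \left(-143\right) = -18398 + \frac{143}{262} = - \frac{4820133}{262} \approx -18397.0$)
$\left(m + 46865\right) \left(\left(-1\right) 27586 + t{\left(109,168 \right)}\right) = \left(- \frac{4820133}{262} + 46865\right) \left(\left(-1\right) 27586 + \sqrt{168 + 109}\right) = \frac{7458497 \left(-27586 + \sqrt{277}\right)}{262} = - \frac{102875049121}{131} + \frac{7458497 \sqrt{277}}{262}$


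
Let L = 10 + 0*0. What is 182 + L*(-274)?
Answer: -2558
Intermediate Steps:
L = 10 (L = 10 + 0 = 10)
182 + L*(-274) = 182 + 10*(-274) = 182 - 2740 = -2558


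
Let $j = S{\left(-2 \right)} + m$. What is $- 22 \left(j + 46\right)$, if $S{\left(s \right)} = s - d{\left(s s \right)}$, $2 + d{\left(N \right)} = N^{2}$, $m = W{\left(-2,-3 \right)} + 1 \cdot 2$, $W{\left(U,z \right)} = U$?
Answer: $-660$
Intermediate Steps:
$m = 0$ ($m = -2 + 1 \cdot 2 = -2 + 2 = 0$)
$d{\left(N \right)} = -2 + N^{2}$
$S{\left(s \right)} = 2 + s - s^{4}$ ($S{\left(s \right)} = s - \left(-2 + \left(s s\right)^{2}\right) = s - \left(-2 + \left(s^{2}\right)^{2}\right) = s - \left(-2 + s^{4}\right) = 2 + s - s^{4}$)
$j = -16$ ($j = \left(2 - 2 - \left(-2\right)^{4}\right) + 0 = \left(2 - 2 - 16\right) + 0 = -16 + 0 = -16$)
$- 22 \left(j + 46\right) = - 22 \left(-16 + 46\right) = \left(-22\right) 30 = -660$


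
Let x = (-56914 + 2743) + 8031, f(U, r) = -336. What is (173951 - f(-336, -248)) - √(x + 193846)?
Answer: 174287 - 13*√874 ≈ 1.7390e+5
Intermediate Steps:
x = -46140 (x = -54171 + 8031 = -46140)
(173951 - f(-336, -248)) - √(x + 193846) = (173951 - 1*(-336)) - √(-46140 + 193846) = (173951 + 336) - √147706 = 174287 - 13*√874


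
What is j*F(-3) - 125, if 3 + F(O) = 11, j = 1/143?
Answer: -17867/143 ≈ -124.94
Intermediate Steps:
j = 1/143 ≈ 0.0069930
F(O) = 8 (F(O) = -3 + 11 = 8)
j*F(-3) - 125 = (1/143)*8 - 125 = 8/143 - 125 = -17867/143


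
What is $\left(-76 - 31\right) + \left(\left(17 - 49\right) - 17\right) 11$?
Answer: $-646$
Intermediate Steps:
$\left(-76 - 31\right) + \left(\left(17 - 49\right) - 17\right) 11 = \left(-76 - 31\right) + \left(-32 - 17\right) 11 = -107 - 539 = -646$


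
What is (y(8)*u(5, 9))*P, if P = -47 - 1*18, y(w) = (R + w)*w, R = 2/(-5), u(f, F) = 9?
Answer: -35568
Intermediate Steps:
R = -⅖ (R = 2*(-⅕) = -⅖ ≈ -0.40000)
y(w) = w*(-⅖ + w) (y(w) = (-⅖ + w)*w = w*(-⅖ + w))
P = -65 (P = -47 - 18 = -65)
(y(8)*u(5, 9))*P = (((⅕)*8*(-2 + 5*8))*9)*(-65) = (((⅕)*8*(-2 + 40))*9)*(-65) = (((⅕)*8*38)*9)*(-65) = ((304/5)*9)*(-65) = (2736/5)*(-65) = -35568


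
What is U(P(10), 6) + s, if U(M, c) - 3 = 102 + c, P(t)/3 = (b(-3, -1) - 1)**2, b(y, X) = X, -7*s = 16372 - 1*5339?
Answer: -10256/7 ≈ -1465.1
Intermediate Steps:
s = -11033/7 (s = -(16372 - 1*5339)/7 = -(16372 - 5339)/7 = -1/7*11033 = -11033/7 ≈ -1576.1)
P(t) = 12 (P(t) = 3*(-1 - 1)**2 = 3*(-2)**2 = 3*4 = 12)
U(M, c) = 105 + c (U(M, c) = 3 + (102 + c) = 105 + c)
U(P(10), 6) + s = (105 + 6) - 11033/7 = 111 - 11033/7 = -10256/7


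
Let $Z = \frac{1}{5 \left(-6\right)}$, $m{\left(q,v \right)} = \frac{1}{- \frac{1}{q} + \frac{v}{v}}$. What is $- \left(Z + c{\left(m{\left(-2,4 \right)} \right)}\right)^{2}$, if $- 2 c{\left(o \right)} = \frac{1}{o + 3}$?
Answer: $- \frac{784}{27225} \approx -0.028797$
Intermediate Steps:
$m{\left(q,v \right)} = \frac{1}{1 - \frac{1}{q}}$ ($m{\left(q,v \right)} = \frac{1}{- \frac{1}{q} + 1} = \frac{1}{1 - \frac{1}{q}}$)
$c{\left(o \right)} = - \frac{1}{2 \left(3 + o\right)}$ ($c{\left(o \right)} = - \frac{1}{2 \left(o + 3\right)} = - \frac{1}{2 \left(3 + o\right)}$)
$Z = - \frac{1}{30}$ ($Z = \frac{1}{-30} = - \frac{1}{30} \approx -0.033333$)
$- \left(Z + c{\left(m{\left(-2,4 \right)} \right)}\right)^{2} = - \left(- \frac{1}{30} - \frac{1}{6 + 2 \left(- \frac{2}{-1 - 2}\right)}\right)^{2} = - \left(- \frac{1}{30} - \frac{1}{6 + 2 \left(- \frac{2}{-3}\right)}\right)^{2} = - \left(- \frac{1}{30} - \frac{1}{6 + 2 \left(\left(-2\right) \left(- \frac{1}{3}\right)\right)}\right)^{2} = - \left(- \frac{1}{30} - \frac{1}{6 + 2 \cdot \frac{2}{3}}\right)^{2} = - \left(- \frac{1}{30} - \frac{1}{6 + \frac{4}{3}}\right)^{2} = - \left(- \frac{1}{30} - \frac{1}{\frac{22}{3}}\right)^{2} = - \left(- \frac{1}{30} - \frac{3}{22}\right)^{2} = - \left(- \frac{28}{165}\right)^{2} = \left(-1\right) \frac{784}{27225} = - \frac{784}{27225}$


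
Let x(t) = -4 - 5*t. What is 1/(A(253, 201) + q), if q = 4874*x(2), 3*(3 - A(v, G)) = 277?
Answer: -3/204976 ≈ -1.4636e-5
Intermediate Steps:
A(v, G) = -268/3 (A(v, G) = 3 - ⅓*277 = 3 - 277/3 = -268/3)
q = -68236 (q = 4874*(-4 - 5*2) = 4874*(-4 - 10) = 4874*(-14) = -68236)
1/(A(253, 201) + q) = 1/(-268/3 - 68236) = 1/(-204976/3) = -3/204976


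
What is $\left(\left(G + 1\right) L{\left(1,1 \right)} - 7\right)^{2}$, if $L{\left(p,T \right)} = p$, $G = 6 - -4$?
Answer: $16$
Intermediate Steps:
$G = 10$ ($G = 6 + 4 = 10$)
$\left(\left(G + 1\right) L{\left(1,1 \right)} - 7\right)^{2} = \left(\left(10 + 1\right) 1 - 7\right)^{2} = \left(11 \cdot 1 - 7\right)^{2} = \left(11 - 7\right)^{2} = 4^{2} = 16$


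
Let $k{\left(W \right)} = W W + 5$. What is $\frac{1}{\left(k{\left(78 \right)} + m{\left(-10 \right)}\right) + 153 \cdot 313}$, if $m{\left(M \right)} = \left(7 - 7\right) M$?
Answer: $\frac{1}{53978} \approx 1.8526 \cdot 10^{-5}$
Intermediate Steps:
$k{\left(W \right)} = 5 + W^{2}$ ($k{\left(W \right)} = W^{2} + 5 = 5 + W^{2}$)
$m{\left(M \right)} = 0$ ($m{\left(M \right)} = 0 M = 0$)
$\frac{1}{\left(k{\left(78 \right)} + m{\left(-10 \right)}\right) + 153 \cdot 313} = \frac{1}{\left(\left(5 + 78^{2}\right) + 0\right) + 153 \cdot 313} = \frac{1}{\left(\left(5 + 6084\right) + 0\right) + 47889} = \frac{1}{\left(6089 + 0\right) + 47889} = \frac{1}{6089 + 47889} = \frac{1}{53978}$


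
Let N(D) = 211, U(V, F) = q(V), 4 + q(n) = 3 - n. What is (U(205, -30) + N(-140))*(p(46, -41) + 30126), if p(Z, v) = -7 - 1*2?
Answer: 150585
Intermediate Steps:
q(n) = -1 - n (q(n) = -4 + (3 - n) = -1 - n)
U(V, F) = -1 - V
p(Z, v) = -9 (p(Z, v) = -7 - 2 = -9)
(U(205, -30) + N(-140))*(p(46, -41) + 30126) = ((-1 - 1*205) + 211)*(-9 + 30126) = ((-1 - 205) + 211)*30117 = (-206 + 211)*30117 = 5*30117 = 150585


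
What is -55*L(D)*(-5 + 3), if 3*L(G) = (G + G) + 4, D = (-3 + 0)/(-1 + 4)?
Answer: 220/3 ≈ 73.333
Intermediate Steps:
D = -1 (D = -3/3 = -3*⅓ = -1)
L(G) = 4/3 + 2*G/3 (L(G) = ((G + G) + 4)/3 = (2*G + 4)/3 = (4 + 2*G)/3 = 4/3 + 2*G/3)
-55*L(D)*(-5 + 3) = -55*(4/3 + (⅔)*(-1))*(-5 + 3) = -55*(4/3 - ⅔)*(-2) = -110*(-2)/3 = -55*(-4/3) = 220/3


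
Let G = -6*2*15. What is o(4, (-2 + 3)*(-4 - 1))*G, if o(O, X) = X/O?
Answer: 225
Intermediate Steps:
G = -180 (G = -12*15 = -180)
o(4, (-2 + 3)*(-4 - 1))*G = (((-2 + 3)*(-4 - 1))/4)*(-180) = ((1*(-5))*(¼))*(-180) = -5*¼*(-180) = -5/4*(-180) = 225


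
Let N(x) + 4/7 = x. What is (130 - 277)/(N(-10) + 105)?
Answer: -1029/661 ≈ -1.5567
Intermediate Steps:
N(x) = -4/7 + x
(130 - 277)/(N(-10) + 105) = (130 - 277)/((-4/7 - 10) + 105) = -147/(-74/7 + 105) = -147/661/7 = -147*7/661 = -1029/661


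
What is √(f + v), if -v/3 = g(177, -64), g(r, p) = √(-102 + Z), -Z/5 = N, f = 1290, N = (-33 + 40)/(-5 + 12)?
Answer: √(1290 - 3*I*√107) ≈ 35.919 - 0.432*I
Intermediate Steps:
N = 1 (N = 7/7 = 7*(⅐) = 1)
Z = -5 (Z = -5*1 = -5)
g(r, p) = I*√107 (g(r, p) = √(-102 - 5) = √(-107) = I*√107)
v = -3*I*√107 ≈ -31.032*I
√(f + v) = √(1290 - 3*I*√107)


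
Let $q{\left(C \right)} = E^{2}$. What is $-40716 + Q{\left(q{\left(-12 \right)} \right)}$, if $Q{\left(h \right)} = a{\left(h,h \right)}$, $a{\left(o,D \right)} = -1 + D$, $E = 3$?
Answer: $-40708$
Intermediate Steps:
$q{\left(C \right)} = 9$ ($q{\left(C \right)} = 3^{2} = 9$)
$Q{\left(h \right)} = -1 + h$
$-40716 + Q{\left(q{\left(-12 \right)} \right)} = -40716 + \left(-1 + 9\right) = -40716 + 8 = -40708$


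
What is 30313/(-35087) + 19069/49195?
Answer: -822174032/1726104965 ≈ -0.47632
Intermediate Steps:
30313/(-35087) + 19069/49195 = 30313*(-1/35087) + 19069*(1/49195) = -30313/35087 + 19069/49195 = -822174032/1726104965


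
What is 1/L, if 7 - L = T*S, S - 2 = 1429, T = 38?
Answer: -1/54371 ≈ -1.8392e-5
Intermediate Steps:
S = 1431 (S = 2 + 1429 = 1431)
L = -54371 (L = 7 - 38*1431 = 7 - 1*54378 = 7 - 54378 = -54371)
1/L = 1/(-54371) = -1/54371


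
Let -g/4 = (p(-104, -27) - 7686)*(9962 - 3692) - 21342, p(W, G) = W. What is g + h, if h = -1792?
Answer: 195456776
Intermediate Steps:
g = 195458568 (g = -4*((-104 - 7686)*(9962 - 3692) - 21342) = -4*(-7790*6270 - 21342) = -4*(-48843300 - 21342) = -4*(-48864642) = 195458568)
g + h = 195458568 - 1792 = 195456776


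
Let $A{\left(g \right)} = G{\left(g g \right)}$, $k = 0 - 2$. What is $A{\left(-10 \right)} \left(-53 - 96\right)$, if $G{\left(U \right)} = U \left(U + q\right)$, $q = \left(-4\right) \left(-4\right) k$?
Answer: $-1013200$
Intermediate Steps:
$k = -2$ ($k = 0 - 2 = -2$)
$q = -32$ ($q = \left(-4\right) \left(-4\right) \left(-2\right) = 16 \left(-2\right) = -32$)
$G{\left(U \right)} = U \left(-32 + U\right)$ ($G{\left(U \right)} = U \left(U - 32\right) = U \left(-32 + U\right)$)
$A{\left(g \right)} = g^{2} \left(-32 + g^{2}\right)$ ($A{\left(g \right)} = g g \left(-32 + g g\right) = g^{2} \left(-32 + g^{2}\right)$)
$A{\left(-10 \right)} \left(-53 - 96\right) = \left(-10\right)^{2} \left(-32 + \left(-10\right)^{2}\right) \left(-53 - 96\right) = 100 \left(-32 + 100\right) \left(-149\right) = 100 \cdot 68 \left(-149\right) = 6800 \left(-149\right) = -1013200$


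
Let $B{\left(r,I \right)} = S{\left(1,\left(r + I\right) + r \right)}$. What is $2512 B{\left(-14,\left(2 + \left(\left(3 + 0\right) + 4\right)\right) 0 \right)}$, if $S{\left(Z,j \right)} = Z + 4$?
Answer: $12560$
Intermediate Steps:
$S{\left(Z,j \right)} = 4 + Z$
$B{\left(r,I \right)} = 5$ ($B{\left(r,I \right)} = 4 + 1 = 5$)
$2512 B{\left(-14,\left(2 + \left(\left(3 + 0\right) + 4\right)\right) 0 \right)} = 2512 \cdot 5 = 12560$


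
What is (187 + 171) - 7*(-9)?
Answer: 421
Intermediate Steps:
(187 + 171) - 7*(-9) = 358 + 63 = 421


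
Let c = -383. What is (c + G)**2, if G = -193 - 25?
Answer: 361201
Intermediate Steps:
G = -218
(c + G)**2 = (-383 - 218)**2 = (-601)**2 = 361201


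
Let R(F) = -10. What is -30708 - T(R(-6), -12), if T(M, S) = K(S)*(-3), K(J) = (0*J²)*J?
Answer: -30708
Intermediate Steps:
K(J) = 0 (K(J) = 0*J = 0)
T(M, S) = 0 (T(M, S) = 0*(-3) = 0)
-30708 - T(R(-6), -12) = -30708 - 1*0 = -30708 + 0 = -30708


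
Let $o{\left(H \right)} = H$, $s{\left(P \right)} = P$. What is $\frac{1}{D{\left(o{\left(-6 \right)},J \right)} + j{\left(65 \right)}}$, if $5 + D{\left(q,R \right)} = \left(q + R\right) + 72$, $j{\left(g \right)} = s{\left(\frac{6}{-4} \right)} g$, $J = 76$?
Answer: $\frac{2}{79} \approx 0.025316$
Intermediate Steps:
$j{\left(g \right)} = - \frac{3 g}{2}$ ($j{\left(g \right)} = \frac{6}{-4} g = 6 \left(- \frac{1}{4}\right) g = - \frac{3 g}{2}$)
$D{\left(q,R \right)} = 67 + R + q$ ($D{\left(q,R \right)} = -5 + \left(\left(q + R\right) + 72\right) = -5 + \left(\left(R + q\right) + 72\right) = -5 + \left(72 + R + q\right) = 67 + R + q$)
$\frac{1}{D{\left(o{\left(-6 \right)},J \right)} + j{\left(65 \right)}} = \frac{1}{\left(67 + 76 - 6\right) - \frac{195}{2}} = \frac{1}{137 - \frac{195}{2}} = \frac{1}{\frac{79}{2}} = \frac{2}{79}$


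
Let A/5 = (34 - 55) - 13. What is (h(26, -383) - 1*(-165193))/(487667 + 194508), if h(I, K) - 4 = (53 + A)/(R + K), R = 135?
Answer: 40968973/169179400 ≈ 0.24216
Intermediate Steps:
A = -170 (A = 5*((34 - 55) - 13) = 5*(-21 - 13) = 5*(-34) = -170)
h(I, K) = 4 - 117/(135 + K) (h(I, K) = 4 + (53 - 170)/(135 + K) = 4 - 117/(135 + K))
(h(26, -383) - 1*(-165193))/(487667 + 194508) = ((423 + 4*(-383))/(135 - 383) - 1*(-165193))/(487667 + 194508) = ((423 - 1532)/(-248) + 165193)/682175 = (-1/248*(-1109) + 165193)*(1/682175) = (1109/248 + 165193)*(1/682175) = (40968973/248)*(1/682175) = 40968973/169179400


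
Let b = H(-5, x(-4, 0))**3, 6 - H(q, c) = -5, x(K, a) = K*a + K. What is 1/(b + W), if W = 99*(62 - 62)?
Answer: 1/1331 ≈ 0.00075131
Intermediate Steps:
x(K, a) = K + K*a
H(q, c) = 11 (H(q, c) = 6 - 1*(-5) = 6 + 5 = 11)
b = 1331 (b = 11**3 = 1331)
W = 0 (W = 99*0 = 0)
1/(b + W) = 1/(1331 + 0) = 1/1331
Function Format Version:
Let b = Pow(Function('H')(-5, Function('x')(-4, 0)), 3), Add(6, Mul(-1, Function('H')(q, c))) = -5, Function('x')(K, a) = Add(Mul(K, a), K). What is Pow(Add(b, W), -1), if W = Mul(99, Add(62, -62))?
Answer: Rational(1, 1331) ≈ 0.00075131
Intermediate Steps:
Function('x')(K, a) = Add(K, Mul(K, a))
Function('H')(q, c) = 11 (Function('H')(q, c) = Add(6, Mul(-1, -5)) = Add(6, 5) = 11)
b = 1331 (b = Pow(11, 3) = 1331)
W = 0 (W = Mul(99, 0) = 0)
Pow(Add(b, W), -1) = Pow(Add(1331, 0), -1) = Pow(1331, -1) = Rational(1, 1331)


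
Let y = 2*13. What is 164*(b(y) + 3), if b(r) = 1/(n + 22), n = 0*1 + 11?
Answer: 16400/33 ≈ 496.97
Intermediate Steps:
n = 11 (n = 0 + 11 = 11)
y = 26
b(r) = 1/33 (b(r) = 1/(11 + 22) = 1/33)
164*(b(y) + 3) = 164*(1/33 + 3) = 164*(100/33) = 16400/33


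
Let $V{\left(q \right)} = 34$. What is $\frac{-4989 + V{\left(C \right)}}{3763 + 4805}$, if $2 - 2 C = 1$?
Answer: $- \frac{4955}{8568} \approx -0.57831$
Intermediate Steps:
$C = \frac{1}{2}$ ($C = 1 - \frac{1}{2} = \frac{1}{2} \approx 0.5$)
$\frac{-4989 + V{\left(C \right)}}{3763 + 4805} = \frac{-4989 + 34}{3763 + 4805} = - \frac{4955}{8568}$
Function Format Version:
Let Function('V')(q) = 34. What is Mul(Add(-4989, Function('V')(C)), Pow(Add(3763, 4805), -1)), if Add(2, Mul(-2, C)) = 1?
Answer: Rational(-4955, 8568) ≈ -0.57831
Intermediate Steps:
C = Rational(1, 2) (C = Add(1, Mul(Rational(-1, 2), 1)) = Add(1, Rational(-1, 2)) = Rational(1, 2) ≈ 0.50000)
Mul(Add(-4989, Function('V')(C)), Pow(Add(3763, 4805), -1)) = Mul(Add(-4989, 34), Pow(Add(3763, 4805), -1)) = Mul(-4955, Pow(8568, -1)) = Mul(-4955, Rational(1, 8568)) = Rational(-4955, 8568)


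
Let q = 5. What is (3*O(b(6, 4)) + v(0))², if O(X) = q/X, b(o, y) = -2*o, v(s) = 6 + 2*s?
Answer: 361/16 ≈ 22.563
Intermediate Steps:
O(X) = 5/X
(3*O(b(6, 4)) + v(0))² = (3*(5/((-2*6))) + (6 + 2*0))² = (3*(5/(-12)) + (6 + 0))² = (3*(5*(-1/12)) + 6)² = (3*(-5/12) + 6)² = (-5/4 + 6)² = (19/4)² = 361/16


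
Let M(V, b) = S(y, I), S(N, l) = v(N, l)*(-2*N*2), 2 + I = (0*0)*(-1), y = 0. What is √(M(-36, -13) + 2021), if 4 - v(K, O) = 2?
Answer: √2021 ≈ 44.956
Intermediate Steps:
v(K, O) = 2 (v(K, O) = 4 - 1*2 = 4 - 2 = 2)
I = -2 (I = -2 + (0*0)*(-1) = -2 + 0*(-1) = -2 + 0 = -2)
S(N, l) = -8*N (S(N, l) = 2*(-2*N*2) = 2*(-4*N) = -8*N)
M(V, b) = 0 (M(V, b) = -8*0 = 0)
√(M(-36, -13) + 2021) = √(0 + 2021) = √2021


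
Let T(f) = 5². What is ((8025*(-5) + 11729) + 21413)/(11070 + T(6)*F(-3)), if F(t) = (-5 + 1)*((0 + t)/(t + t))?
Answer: -6983/11020 ≈ -0.63367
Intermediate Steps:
T(f) = 25
F(t) = -2 (F(t) = -4*t/(2*t) = -4*t*1/(2*t) = -4*½ = -2)
((8025*(-5) + 11729) + 21413)/(11070 + T(6)*F(-3)) = ((8025*(-5) + 11729) + 21413)/(11070 + 25*(-2)) = ((-40125 + 11729) + 21413)/(11070 - 50) = (-28396 + 21413)/11020 = -6983*1/11020 = -6983/11020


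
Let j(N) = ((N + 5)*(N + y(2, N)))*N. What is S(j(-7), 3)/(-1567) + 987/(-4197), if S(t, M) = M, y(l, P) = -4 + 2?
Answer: -519740/2192233 ≈ -0.23708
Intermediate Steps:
y(l, P) = -2
j(N) = N*(-2 + N)*(5 + N) (j(N) = ((N + 5)*(N - 2))*N = ((5 + N)*(-2 + N))*N = ((-2 + N)*(5 + N))*N = N*(-2 + N)*(5 + N))
S(j(-7), 3)/(-1567) + 987/(-4197) = 3/(-1567) + 987/(-4197) = 3*(-1/1567) + 987*(-1/4197) = -3/1567 - 329/1399 = -519740/2192233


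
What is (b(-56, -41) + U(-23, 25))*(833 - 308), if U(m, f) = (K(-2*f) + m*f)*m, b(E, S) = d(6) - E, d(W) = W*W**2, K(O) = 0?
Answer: 7085925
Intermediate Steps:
d(W) = W**3
b(E, S) = 216 - E (b(E, S) = 6**3 - E = 216 - E)
U(m, f) = f*m**2 (U(m, f) = (0 + m*f)*m = (0 + f*m)*m = (f*m)*m = f*m**2)
(b(-56, -41) + U(-23, 25))*(833 - 308) = ((216 - 1*(-56)) + 25*(-23)**2)*(833 - 308) = ((216 + 56) + 25*529)*525 = (272 + 13225)*525 = 13497*525 = 7085925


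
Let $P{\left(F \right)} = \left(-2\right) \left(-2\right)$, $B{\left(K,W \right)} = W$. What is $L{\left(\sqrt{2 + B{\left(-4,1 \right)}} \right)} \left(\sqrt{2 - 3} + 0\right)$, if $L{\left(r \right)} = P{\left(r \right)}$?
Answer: $4 i \approx 4.0 i$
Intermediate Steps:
$P{\left(F \right)} = 4$
$L{\left(r \right)} = 4$
$L{\left(\sqrt{2 + B{\left(-4,1 \right)}} \right)} \left(\sqrt{2 - 3} + 0\right) = 4 \left(\sqrt{2 - 3} + 0\right) = 4 \left(\sqrt{-1} + 0\right) = 4 \left(i + 0\right) = 4 i$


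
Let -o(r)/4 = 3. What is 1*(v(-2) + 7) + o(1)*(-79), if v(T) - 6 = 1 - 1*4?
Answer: 958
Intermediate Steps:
v(T) = 3 (v(T) = 6 + (1 - 1*4) = 6 + (1 - 4) = 6 - 3 = 3)
o(r) = -12 (o(r) = -4*3 = -12)
1*(v(-2) + 7) + o(1)*(-79) = 1*(3 + 7) - 12*(-79) = 1*10 + 948 = 10 + 948 = 958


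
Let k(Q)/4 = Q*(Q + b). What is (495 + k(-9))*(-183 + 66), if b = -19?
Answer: -175851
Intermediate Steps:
k(Q) = 4*Q*(-19 + Q) (k(Q) = 4*(Q*(Q - 19)) = 4*(Q*(-19 + Q)) = 4*Q*(-19 + Q))
(495 + k(-9))*(-183 + 66) = (495 + 4*(-9)*(-19 - 9))*(-183 + 66) = (495 + 4*(-9)*(-28))*(-117) = (495 + 1008)*(-117) = 1503*(-117) = -175851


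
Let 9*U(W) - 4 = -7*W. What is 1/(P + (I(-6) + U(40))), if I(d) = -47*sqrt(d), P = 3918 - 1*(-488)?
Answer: 19689/86205581 + 423*I*sqrt(6)/172411162 ≈ 0.0002284 + 6.0097e-6*I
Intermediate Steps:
P = 4406 (P = 3918 + 488 = 4406)
U(W) = 4/9 - 7*W/9 (U(W) = 4/9 + (-7*W)/9 = 4/9 - 7*W/9)
1/(P + (I(-6) + U(40))) = 1/(4406 + (-47*I*sqrt(6) + (4/9 - 7/9*40))) = 1/(4406 + (-47*I*sqrt(6) + (4/9 - 280/9))) = 1/(4406 + (-47*I*sqrt(6) - 92/3)) = 1/(4406 + (-92/3 - 47*I*sqrt(6))) = 1/(13126/3 - 47*I*sqrt(6))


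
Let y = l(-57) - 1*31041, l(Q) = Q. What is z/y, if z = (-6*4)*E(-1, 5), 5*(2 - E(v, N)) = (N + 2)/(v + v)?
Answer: 54/25915 ≈ 0.0020837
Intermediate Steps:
E(v, N) = 2 - (2 + N)/(10*v) (E(v, N) = 2 - (N + 2)/(5*(v + v)) = 2 - (2 + N)/(5*(2*v)) = 2 - (2 + N)*1/(2*v)/5 = 2 - (2 + N)/(10*v))
z = -324/5 (z = (-6*4)*((⅒)*(-2 - 1*5 + 20*(-1))/(-1)) = -12*(-1)*(-2 - 5 - 20)/5 = -12*(-1)*(-27)/5 = -24*27/10 = -324/5 ≈ -64.800)
y = -31098 (y = -57 - 1*31041 = -57 - 31041 = -31098)
z/y = -324/5/(-31098) = -324/5*(-1/31098) = 54/25915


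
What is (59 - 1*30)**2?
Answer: 841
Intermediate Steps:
(59 - 1*30)**2 = (59 - 30)**2 = 29**2 = 841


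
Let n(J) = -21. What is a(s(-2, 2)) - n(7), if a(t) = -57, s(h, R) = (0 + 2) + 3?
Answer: -36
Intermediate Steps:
s(h, R) = 5 (s(h, R) = 2 + 3 = 5)
a(s(-2, 2)) - n(7) = -57 - 1*(-21) = -57 + 21 = -36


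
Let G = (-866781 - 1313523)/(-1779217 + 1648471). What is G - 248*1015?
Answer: -783552448/3113 ≈ -2.5170e+5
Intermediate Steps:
G = 51912/3113 (G = -2180304/(-130746) = -2180304*(-1/130746) = 51912/3113 ≈ 16.676)
G - 248*1015 = 51912/3113 - 248*1015 = 51912/3113 - 251720 = -783552448/3113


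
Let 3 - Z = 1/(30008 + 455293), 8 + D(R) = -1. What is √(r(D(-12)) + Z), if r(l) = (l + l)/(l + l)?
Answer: 11*√7785683943/485301 ≈ 2.0000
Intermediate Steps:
D(R) = -9 (D(R) = -8 - 1 = -9)
Z = 1455902/485301 (Z = 3 - 1/(30008 + 455293) = 3 - 1/485301 = 1455902/485301 ≈ 3.0000)
r(l) = 1 (r(l) = (2*l)/((2*l)) = (2*l)*(1/(2*l)) = 1)
√(r(D(-12)) + Z) = √(1 + 1455902/485301) = √(1941203/485301) = 11*√7785683943/485301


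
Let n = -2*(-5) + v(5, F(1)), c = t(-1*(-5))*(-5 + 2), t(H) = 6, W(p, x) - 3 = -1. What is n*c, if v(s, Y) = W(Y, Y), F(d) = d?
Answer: -216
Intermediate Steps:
W(p, x) = 2 (W(p, x) = 3 - 1 = 2)
v(s, Y) = 2
c = -18 (c = 6*(-5 + 2) = 6*(-3) = -18)
n = 12 (n = -2*(-5) + 2 = 10 + 2 = 12)
n*c = 12*(-18) = -216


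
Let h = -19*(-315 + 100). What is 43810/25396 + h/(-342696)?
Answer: 3727442275/2175776904 ≈ 1.7132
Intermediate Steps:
h = 4085 (h = -19*(-215) = 4085)
43810/25396 + h/(-342696) = 43810/25396 + 4085/(-342696) = 43810*(1/25396) + 4085*(-1/342696) = 21905/12698 - 4085/342696 = 3727442275/2175776904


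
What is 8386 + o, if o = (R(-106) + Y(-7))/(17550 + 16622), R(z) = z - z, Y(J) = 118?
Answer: 143283255/17086 ≈ 8386.0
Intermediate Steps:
R(z) = 0
o = 59/17086 (o = (0 + 118)/(17550 + 16622) = 118/34172 = 118*(1/34172) = 59/17086 ≈ 0.0034531)
8386 + o = 8386 + 59/17086 = 143283255/17086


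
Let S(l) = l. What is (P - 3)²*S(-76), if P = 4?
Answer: -76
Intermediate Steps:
(P - 3)²*S(-76) = (4 - 3)²*(-76) = 1²*(-76) = 1*(-76) = -76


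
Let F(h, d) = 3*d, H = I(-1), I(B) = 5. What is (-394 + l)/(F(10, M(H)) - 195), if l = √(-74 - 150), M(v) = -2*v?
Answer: 394/225 - 4*I*√14/225 ≈ 1.7511 - 0.066518*I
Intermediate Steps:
H = 5
l = 4*I*√14 (l = √(-224) = 4*I*√14 ≈ 14.967*I)
(-394 + l)/(F(10, M(H)) - 195) = (-394 + 4*I*√14)/(3*(-2*5) - 195) = (-394 + 4*I*√14)/(3*(-10) - 195) = (-394 + 4*I*√14)/(-30 - 195) = (-394 + 4*I*√14)/(-225) = (-394 + 4*I*√14)*(-1/225) = 394/225 - 4*I*√14/225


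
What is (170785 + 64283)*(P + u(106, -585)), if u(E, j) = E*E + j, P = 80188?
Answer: 21353342052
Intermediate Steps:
u(E, j) = j + E² (u(E, j) = E² + j = j + E²)
(170785 + 64283)*(P + u(106, -585)) = (170785 + 64283)*(80188 + (-585 + 106²)) = 235068*(80188 + (-585 + 11236)) = 235068*(80188 + 10651) = 235068*90839 = 21353342052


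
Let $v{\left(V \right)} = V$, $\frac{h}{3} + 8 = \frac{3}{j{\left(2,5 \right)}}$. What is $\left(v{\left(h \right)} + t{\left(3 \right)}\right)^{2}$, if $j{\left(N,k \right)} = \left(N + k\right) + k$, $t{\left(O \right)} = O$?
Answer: $\frac{6561}{16} \approx 410.06$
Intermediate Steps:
$j{\left(N,k \right)} = N + 2 k$
$h = - \frac{93}{4}$ ($h = -24 + 3 \frac{3}{2 + 2 \cdot 5} = -24 + 3 \frac{3}{2 + 10} = -24 + 3 \cdot \frac{3}{12} = -24 + 3 \cdot 3 \cdot \frac{1}{12} = -24 + 3 \cdot \frac{1}{4} = -24 + \frac{3}{4} = - \frac{93}{4} \approx -23.25$)
$\left(v{\left(h \right)} + t{\left(3 \right)}\right)^{2} = \left(- \frac{93}{4} + 3\right)^{2} = \left(- \frac{81}{4}\right)^{2} = \frac{6561}{16}$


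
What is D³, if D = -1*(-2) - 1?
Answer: 1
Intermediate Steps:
D = 1 (D = 2 - 1 = 1)
D³ = 1³ = 1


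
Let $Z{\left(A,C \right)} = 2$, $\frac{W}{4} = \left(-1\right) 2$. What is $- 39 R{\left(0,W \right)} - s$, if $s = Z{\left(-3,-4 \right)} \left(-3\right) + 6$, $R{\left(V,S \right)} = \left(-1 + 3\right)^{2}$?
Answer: $-156$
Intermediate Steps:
$W = -8$ ($W = 4 \left(\left(-1\right) 2\right) = 4 \left(-2\right) = -8$)
$R{\left(V,S \right)} = 4$ ($R{\left(V,S \right)} = 2^{2} = 4$)
$s = 0$ ($s = 2 \left(-3\right) + 6 = -6 + 6 = 0$)
$- 39 R{\left(0,W \right)} - s = \left(-39\right) 4 - 0 = -156 + 0 = -156$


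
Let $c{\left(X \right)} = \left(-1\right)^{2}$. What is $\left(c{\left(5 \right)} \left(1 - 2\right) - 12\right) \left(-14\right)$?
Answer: $182$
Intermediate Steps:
$c{\left(X \right)} = 1$
$\left(c{\left(5 \right)} \left(1 - 2\right) - 12\right) \left(-14\right) = \left(1 \left(1 - 2\right) - 12\right) \left(-14\right) = \left(1 \left(-1\right) - 12\right) \left(-14\right) = \left(-1 - 12\right) \left(-14\right) = \left(-13\right) \left(-14\right) = 182$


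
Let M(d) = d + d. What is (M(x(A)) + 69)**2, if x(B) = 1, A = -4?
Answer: 5041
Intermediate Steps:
M(d) = 2*d
(M(x(A)) + 69)**2 = (2*1 + 69)**2 = (2 + 69)**2 = 71**2 = 5041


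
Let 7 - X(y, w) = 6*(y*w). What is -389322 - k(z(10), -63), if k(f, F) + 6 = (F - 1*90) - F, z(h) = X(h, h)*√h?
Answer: -389226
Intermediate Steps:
X(y, w) = 7 - 6*w*y (X(y, w) = 7 - 6*y*w = 7 - 6*w*y)
z(h) = √h*(7 - 6*h²) (z(h) = (7 - 6*h*h)*√h = (7 - 6*h²)*√h = √h*(7 - 6*h²))
k(f, F) = -96 (k(f, F) = -6 + ((F - 1*90) - F) = -6 + ((F - 90) - F) = -6 + ((-90 + F) - F) = -6 - 90 = -96)
-389322 - k(z(10), -63) = -389322 - 1*(-96) = -389322 + 96 = -389226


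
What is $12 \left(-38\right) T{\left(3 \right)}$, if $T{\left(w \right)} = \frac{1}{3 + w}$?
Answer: $-76$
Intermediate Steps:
$12 \left(-38\right) T{\left(3 \right)} = \frac{12 \left(-38\right)}{3 + 3} = - \frac{456}{6} = \left(-456\right) \frac{1}{6} = -76$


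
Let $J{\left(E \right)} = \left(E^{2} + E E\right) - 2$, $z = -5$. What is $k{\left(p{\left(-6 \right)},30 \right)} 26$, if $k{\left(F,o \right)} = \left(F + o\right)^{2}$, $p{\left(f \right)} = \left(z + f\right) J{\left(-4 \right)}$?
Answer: $2340000$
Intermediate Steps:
$J{\left(E \right)} = -2 + 2 E^{2}$ ($J{\left(E \right)} = \left(E^{2} + E^{2}\right) - 2 = 2 E^{2} - 2 = -2 + 2 E^{2}$)
$p{\left(f \right)} = -150 + 30 f$ ($p{\left(f \right)} = \left(-5 + f\right) \left(-2 + 2 \left(-4\right)^{2}\right) = \left(-5 + f\right) \left(-2 + 2 \cdot 16\right) = \left(-5 + f\right) \left(-2 + 32\right) = \left(-5 + f\right) 30 = -150 + 30 f$)
$k{\left(p{\left(-6 \right)},30 \right)} 26 = \left(\left(-150 + 30 \left(-6\right)\right) + 30\right)^{2} \cdot 26 = \left(\left(-150 - 180\right) + 30\right)^{2} \cdot 26 = \left(-330 + 30\right)^{2} \cdot 26 = \left(-300\right)^{2} \cdot 26 = 90000 \cdot 26 = 2340000$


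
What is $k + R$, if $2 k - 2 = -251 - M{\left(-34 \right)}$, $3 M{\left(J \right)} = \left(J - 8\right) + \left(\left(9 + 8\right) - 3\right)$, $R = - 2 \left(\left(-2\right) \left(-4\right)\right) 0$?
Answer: $- \frac{719}{6} \approx -119.83$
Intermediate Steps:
$R = 0$ ($R = \left(-2\right) 8 \cdot 0 = \left(-16\right) 0 = 0$)
$M{\left(J \right)} = 2 + \frac{J}{3}$ ($M{\left(J \right)} = \frac{\left(J - 8\right) + \left(\left(9 + 8\right) - 3\right)}{3} = \frac{\left(J - 8\right) + \left(17 - 3\right)}{3} = \frac{\left(-8 + J\right) + 14}{3} = \frac{6 + J}{3} = 2 + \frac{J}{3}$)
$k = - \frac{719}{6}$ ($k = 1 + \frac{-251 - \left(2 + \frac{1}{3} \left(-34\right)\right)}{2} = 1 + \frac{-251 - \left(2 - \frac{34}{3}\right)}{2} = 1 + \frac{-251 - - \frac{28}{3}}{2} = 1 + \frac{-251 + \frac{28}{3}}{2} = 1 + \frac{1}{2} \left(- \frac{725}{3}\right) = 1 - \frac{725}{6} = - \frac{719}{6} \approx -119.83$)
$k + R = - \frac{719}{6} + 0 = - \frac{719}{6}$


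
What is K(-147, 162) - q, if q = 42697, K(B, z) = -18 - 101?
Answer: -42816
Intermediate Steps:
K(B, z) = -119
K(-147, 162) - q = -119 - 1*42697 = -119 - 42697 = -42816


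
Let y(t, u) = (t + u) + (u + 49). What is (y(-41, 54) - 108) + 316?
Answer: 324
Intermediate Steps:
y(t, u) = 49 + t + 2*u (y(t, u) = (t + u) + (49 + u) = 49 + t + 2*u)
(y(-41, 54) - 108) + 316 = ((49 - 41 + 2*54) - 108) + 316 = ((49 - 41 + 108) - 108) + 316 = (116 - 108) + 316 = 8 + 316 = 324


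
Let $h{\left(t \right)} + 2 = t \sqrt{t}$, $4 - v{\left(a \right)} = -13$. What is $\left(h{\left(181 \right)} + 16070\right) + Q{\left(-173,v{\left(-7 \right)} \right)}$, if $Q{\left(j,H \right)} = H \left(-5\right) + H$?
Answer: $16000 + 181 \sqrt{181} \approx 18435.0$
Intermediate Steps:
$v{\left(a \right)} = 17$ ($v{\left(a \right)} = 4 - -13 = 4 + 13 = 17$)
$Q{\left(j,H \right)} = - 4 H$ ($Q{\left(j,H \right)} = - 5 H + H = - 4 H$)
$h{\left(t \right)} = -2 + t^{\frac{3}{2}}$ ($h{\left(t \right)} = -2 + t \sqrt{t} = -2 + t^{\frac{3}{2}}$)
$\left(h{\left(181 \right)} + 16070\right) + Q{\left(-173,v{\left(-7 \right)} \right)} = \left(\left(-2 + 181^{\frac{3}{2}}\right) + 16070\right) - 68 = \left(\left(-2 + 181 \sqrt{181}\right) + 16070\right) - 68 = \left(16068 + 181 \sqrt{181}\right) - 68 = 16000 + 181 \sqrt{181}$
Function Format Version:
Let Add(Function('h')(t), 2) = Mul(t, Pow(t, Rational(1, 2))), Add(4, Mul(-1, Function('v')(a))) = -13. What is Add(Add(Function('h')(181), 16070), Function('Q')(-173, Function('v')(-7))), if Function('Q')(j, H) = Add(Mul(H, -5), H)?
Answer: Add(16000, Mul(181, Pow(181, Rational(1, 2)))) ≈ 18435.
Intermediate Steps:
Function('v')(a) = 17 (Function('v')(a) = Add(4, Mul(-1, -13)) = Add(4, 13) = 17)
Function('Q')(j, H) = Mul(-4, H) (Function('Q')(j, H) = Add(Mul(-5, H), H) = Mul(-4, H))
Function('h')(t) = Add(-2, Pow(t, Rational(3, 2))) (Function('h')(t) = Add(-2, Mul(t, Pow(t, Rational(1, 2)))) = Add(-2, Pow(t, Rational(3, 2))))
Add(Add(Function('h')(181), 16070), Function('Q')(-173, Function('v')(-7))) = Add(Add(Add(-2, Pow(181, Rational(3, 2))), 16070), Mul(-4, 17)) = Add(Add(Add(-2, Mul(181, Pow(181, Rational(1, 2)))), 16070), -68) = Add(Add(16068, Mul(181, Pow(181, Rational(1, 2)))), -68) = Add(16000, Mul(181, Pow(181, Rational(1, 2))))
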